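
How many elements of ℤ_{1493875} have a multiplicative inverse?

Prime factorization: 1493875 = 5^3 × 17 × 19 × 37.
φ(5^3) = 5^2·(5−1) = 25·4 = 100.
φ(17) = 17 − 1 = 16.
φ(19) = 19 − 1 = 18.
φ(37) = 37 − 1 = 36.
Multiply: 100 · 16 · 18 · 36 = 1036800.

1036800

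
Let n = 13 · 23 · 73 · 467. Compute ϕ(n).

φ(13) = 13 − 1 = 12.
φ(23) = 23 − 1 = 22.
φ(73) = 73 − 1 = 72.
φ(467) = 467 − 1 = 466.
Since φ is multiplicative, φ(10193209) = 12 · 22 · 72 · 466 = 8857728.

8857728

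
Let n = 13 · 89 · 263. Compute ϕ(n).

φ(304291) = 304291 · (1 − 1/13) · (1 − 1/89) · (1 − 1/263)
       = 304291 · 276672/304291 = 276672.

276672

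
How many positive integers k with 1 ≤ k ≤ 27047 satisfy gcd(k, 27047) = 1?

27047 = 17 · 37 · 43.
φ(27047) = 27047 · (1 − 1/17) · (1 − 1/37) · (1 − 1/43)
       = 27047 · 24192/27047 = 24192.

24192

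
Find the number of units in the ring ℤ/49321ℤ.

45360

First factor: 49321 = 31 × 37 × 43.
φ(31) = 31 − 1 = 30.
φ(37) = 37 − 1 = 36.
φ(43) = 43 − 1 = 42.
φ(49321) = 30 × 36 × 42 = 45360.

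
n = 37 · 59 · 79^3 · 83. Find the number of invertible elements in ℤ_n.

83347606368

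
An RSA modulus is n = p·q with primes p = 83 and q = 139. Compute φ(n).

11316

φ(11537) = 11537 · (1 − 1/83) · (1 − 1/139)
       = 11537 · 11316/11537 = 11316.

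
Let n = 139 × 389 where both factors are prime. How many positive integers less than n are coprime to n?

φ(n) = (p − 1)(q − 1) = (139−1)(389−1) = 138·388 = 53544.

53544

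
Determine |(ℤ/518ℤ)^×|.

216

518 = 2 × 7 × 37.
φ(2) = 2 − 1 = 1.
φ(7) = 7 − 1 = 6.
φ(37) = 37 − 1 = 36.
Since φ is multiplicative, φ(518) = 1 · 6 · 36 = 216.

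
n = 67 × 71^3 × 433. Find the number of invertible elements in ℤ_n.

10061029440

φ(10383356021) = 10383356021 · (1 − 1/67) · (1 − 1/71) · (1 − 1/433)
       = 10383356021 · 1995840/2059781 = 10061029440.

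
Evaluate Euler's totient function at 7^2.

φ(49) = 49 · (1 − 1/7)
       = 49 · 6/7 = 42.

42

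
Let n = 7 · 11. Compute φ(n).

60

φ(77) = 77 · (1 − 1/7) · (1 − 1/11)
       = 77 · 60/77 = 60.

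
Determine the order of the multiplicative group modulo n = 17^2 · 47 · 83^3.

7068003776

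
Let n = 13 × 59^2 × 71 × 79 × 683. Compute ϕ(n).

φ(13) = 13 − 1 = 12.
φ(59^2) = 59^1·(59−1) = 59·58 = 3422.
φ(71) = 71 − 1 = 70.
φ(79) = 79 − 1 = 78.
φ(683) = 683 − 1 = 682.
Multiply: 12 · 3422 · 70 · 78 · 682 = 152910838080.

152910838080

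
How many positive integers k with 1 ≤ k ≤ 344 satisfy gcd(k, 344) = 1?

168

First factor: 344 = 2^3 · 43.
φ(2^3) = 2^2·(2−1) = 4·1 = 4.
φ(43) = 43 − 1 = 42.
Multiply: 4 · 42 = 168.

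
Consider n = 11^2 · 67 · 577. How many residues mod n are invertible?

φ(4677739) = 4677739 · (1 − 1/11) · (1 − 1/67) · (1 − 1/577)
       = 4677739 · 380160/425249 = 4181760.

4181760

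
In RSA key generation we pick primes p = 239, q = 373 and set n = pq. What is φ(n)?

φ(239) = 239 − 1 = 238.
φ(373) = 373 − 1 = 372.
Since φ is multiplicative, φ(89147) = 238 · 372 = 88536.

88536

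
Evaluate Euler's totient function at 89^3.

697048

φ(704969) = 704969 · (1 − 1/89)
       = 704969 · 88/89 = 697048.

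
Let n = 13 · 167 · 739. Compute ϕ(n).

1470096

φ(13) = 13 − 1 = 12.
φ(167) = 167 − 1 = 166.
φ(739) = 739 − 1 = 738.
Since φ is multiplicative, φ(1604369) = 12 · 166 · 738 = 1470096.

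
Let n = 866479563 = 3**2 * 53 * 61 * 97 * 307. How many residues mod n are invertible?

φ(3^2) = 3^1·(3−1) = 3·2 = 6.
φ(53) = 53 − 1 = 52.
φ(61) = 61 − 1 = 60.
φ(97) = 97 − 1 = 96.
φ(307) = 307 − 1 = 306.
Multiply: 6 · 52 · 60 · 96 · 306 = 549918720.

549918720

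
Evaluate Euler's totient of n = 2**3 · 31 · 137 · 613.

9987840

φ(20827288) = 20827288 · (1 − 1/2) · (1 − 1/31) · (1 − 1/137) · (1 − 1/613)
       = 20827288 · 2496960/5206822 = 9987840.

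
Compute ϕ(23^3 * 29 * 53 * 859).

14538748224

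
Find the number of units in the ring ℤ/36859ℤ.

33600

36859 = 29 * 31 * 41.
φ(36859) = 36859 · (1 − 1/29) · (1 − 1/31) · (1 − 1/41)
       = 36859 · 33600/36859 = 33600.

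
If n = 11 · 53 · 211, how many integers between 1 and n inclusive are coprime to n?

φ(123013) = 123013 · (1 − 1/11) · (1 − 1/53) · (1 − 1/211)
       = 123013 · 109200/123013 = 109200.

109200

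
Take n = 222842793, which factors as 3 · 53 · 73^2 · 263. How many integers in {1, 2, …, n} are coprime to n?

143215488

φ(222842793) = 222842793 · (1 − 1/3) · (1 − 1/53) · (1 − 1/73) · (1 − 1/263)
       = 222842793 · 1961856/3052641 = 143215488.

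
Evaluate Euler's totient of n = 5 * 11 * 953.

38080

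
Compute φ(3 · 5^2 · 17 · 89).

56320

φ(3) = 3 − 1 = 2.
φ(5^2) = 5^1·(5−1) = 5·4 = 20.
φ(17) = 17 − 1 = 16.
φ(89) = 89 − 1 = 88.
φ(113475) = 2 × 20 × 16 × 88 = 56320.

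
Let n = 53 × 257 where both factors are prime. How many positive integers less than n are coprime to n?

13312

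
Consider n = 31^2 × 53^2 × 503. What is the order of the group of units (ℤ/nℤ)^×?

1286666160

φ(31^2) = 31^2 − 31^1 = 961 − 31 = 930.
φ(53^2) = 53^2 − 53^1 = 2809 − 53 = 2756.
φ(503) = 503 − 1 = 502.
Since φ is multiplicative, φ(1357822847) = 930 · 2756 · 502 = 1286666160.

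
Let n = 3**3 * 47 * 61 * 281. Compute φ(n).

φ(3^3) = 3^2·(3−1) = 9·2 = 18.
φ(47) = 47 − 1 = 46.
φ(61) = 61 − 1 = 60.
φ(281) = 281 − 1 = 280.
φ(21751929) = 18 × 46 × 60 × 280 = 13910400.

13910400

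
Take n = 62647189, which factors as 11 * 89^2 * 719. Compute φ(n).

56233760

φ(11) = 11 − 1 = 10.
φ(89^2) = 89^2 − 89^1 = 7921 − 89 = 7832.
φ(719) = 719 − 1 = 718.
Since φ is multiplicative, φ(62647189) = 10 · 7832 · 718 = 56233760.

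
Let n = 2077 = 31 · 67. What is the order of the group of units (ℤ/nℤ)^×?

1980

φ(2077) = 2077 · (1 − 1/31) · (1 − 1/67)
       = 2077 · 1980/2077 = 1980.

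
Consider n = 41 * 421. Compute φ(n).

16800

φ(41) = 41 − 1 = 40.
φ(421) = 421 − 1 = 420.
φ(17261) = 40 × 420 = 16800.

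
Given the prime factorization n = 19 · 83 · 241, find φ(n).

φ(380057) = 380057 · (1 − 1/19) · (1 − 1/83) · (1 − 1/241)
       = 380057 · 354240/380057 = 354240.

354240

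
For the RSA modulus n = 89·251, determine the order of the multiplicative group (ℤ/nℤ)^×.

22000

φ(n) = (p − 1)(q − 1) = (89−1)(251−1) = 88·250 = 22000.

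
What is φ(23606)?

10080

First factor: 23606 = 2 * 11 * 29 * 37.
φ(2) = 2 − 1 = 1.
φ(11) = 11 − 1 = 10.
φ(29) = 29 − 1 = 28.
φ(37) = 37 − 1 = 36.
Multiply: 1 · 10 · 28 · 36 = 10080.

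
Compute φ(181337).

181337 = 13^2 · 29 · 37.
φ(181337) = 181337 · (1 − 1/13) · (1 − 1/29) · (1 − 1/37)
       = 181337 · 12096/13949 = 157248.

157248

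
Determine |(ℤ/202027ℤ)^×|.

158760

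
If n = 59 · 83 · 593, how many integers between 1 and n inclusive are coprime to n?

φ(2903921) = 2903921 · (1 − 1/59) · (1 − 1/83) · (1 − 1/593)
       = 2903921 · 2815552/2903921 = 2815552.

2815552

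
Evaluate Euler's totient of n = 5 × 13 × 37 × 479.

825984

φ(5) = 5 − 1 = 4.
φ(13) = 13 − 1 = 12.
φ(37) = 37 − 1 = 36.
φ(479) = 479 − 1 = 478.
φ(1151995) = 4 × 12 × 36 × 478 = 825984.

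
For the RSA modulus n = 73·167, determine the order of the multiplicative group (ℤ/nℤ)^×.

For distinct primes, φ(pq) = (p−1)(q−1) = 72 × 166 = 11952.

11952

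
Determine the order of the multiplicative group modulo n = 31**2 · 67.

61380

φ(31^2) = 31^1·(31−1) = 31·30 = 930.
φ(67) = 67 − 1 = 66.
Multiply: 930 · 66 = 61380.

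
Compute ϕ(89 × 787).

φ(70043) = 70043 · (1 − 1/89) · (1 − 1/787)
       = 70043 · 69168/70043 = 69168.

69168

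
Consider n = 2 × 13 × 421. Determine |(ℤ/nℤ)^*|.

φ(2) = 2 − 1 = 1.
φ(13) = 13 − 1 = 12.
φ(421) = 421 − 1 = 420.
φ(10946) = 1 × 12 × 420 = 5040.

5040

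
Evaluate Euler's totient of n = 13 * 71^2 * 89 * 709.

3715810560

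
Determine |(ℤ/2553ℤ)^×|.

1584

2553 = 3 × 23 × 37.
φ(3) = 3 − 1 = 2.
φ(23) = 23 − 1 = 22.
φ(37) = 37 − 1 = 36.
Since φ is multiplicative, φ(2553) = 2 · 22 · 36 = 1584.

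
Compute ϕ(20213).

17920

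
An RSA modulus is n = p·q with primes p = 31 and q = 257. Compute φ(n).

7680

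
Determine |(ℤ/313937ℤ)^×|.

First factor: 313937 = 13 · 19 · 31 · 41.
φ(13) = 13 − 1 = 12.
φ(19) = 19 − 1 = 18.
φ(31) = 31 − 1 = 30.
φ(41) = 41 − 1 = 40.
φ(313937) = 12 × 18 × 30 × 40 = 259200.

259200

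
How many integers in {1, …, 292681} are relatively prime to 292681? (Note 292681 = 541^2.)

292140

φ(541^2) = 541^2 − 541^1 = 292681 − 541 = 292140.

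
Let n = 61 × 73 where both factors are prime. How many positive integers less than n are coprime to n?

For distinct primes, φ(pq) = (p−1)(q−1) = 60 × 72 = 4320.

4320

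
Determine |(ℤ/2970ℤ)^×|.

2970 = 2 · 3^3 · 5 · 11.
φ(2) = 2 − 1 = 1.
φ(3^3) = 3^2·(3−1) = 9·2 = 18.
φ(5) = 5 − 1 = 4.
φ(11) = 11 − 1 = 10.
Multiply: 1 · 18 · 4 · 10 = 720.

720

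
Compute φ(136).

64

First factor: 136 = 2^3 · 17.
φ(2^3) = 2^2·(2−1) = 4·1 = 4.
φ(17) = 17 − 1 = 16.
Since φ is multiplicative, φ(136) = 4 · 16 = 64.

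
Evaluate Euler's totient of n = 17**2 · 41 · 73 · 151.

117504000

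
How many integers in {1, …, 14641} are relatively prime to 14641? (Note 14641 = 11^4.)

13310

φ(14641) = 14641 · (1 − 1/11)
       = 14641 · 10/11 = 13310.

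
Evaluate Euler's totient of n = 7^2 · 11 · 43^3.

32616360

φ(7^2) = 7^2 − 7^1 = 49 − 7 = 42.
φ(11) = 11 − 1 = 10.
φ(43^3) = 43^3 − 43^2 = 79507 − 1849 = 77658.
Since φ is multiplicative, φ(42854273) = 42 · 10 · 77658 = 32616360.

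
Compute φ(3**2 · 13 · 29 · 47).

92736

φ(159471) = 159471 · (1 − 1/3) · (1 − 1/13) · (1 − 1/29) · (1 − 1/47)
       = 159471 · 30912/53157 = 92736.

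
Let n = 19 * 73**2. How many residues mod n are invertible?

φ(101251) = 101251 · (1 − 1/19) · (1 − 1/73)
       = 101251 · 1296/1387 = 94608.

94608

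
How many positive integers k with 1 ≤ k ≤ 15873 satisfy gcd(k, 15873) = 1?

8640

15873 = 3 * 11 * 13 * 37.
φ(15873) = 15873 · (1 − 1/3) · (1 − 1/11) · (1 − 1/13) · (1 − 1/37)
       = 15873 · 8640/15873 = 8640.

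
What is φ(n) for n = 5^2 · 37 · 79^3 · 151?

52574184000

φ(68865222325) = 68865222325 · (1 − 1/5) · (1 − 1/37) · (1 − 1/79) · (1 − 1/151)
       = 68865222325 · 1684800/2206865 = 52574184000.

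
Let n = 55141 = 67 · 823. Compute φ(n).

φ(55141) = 55141 · (1 − 1/67) · (1 − 1/823)
       = 55141 · 54252/55141 = 54252.

54252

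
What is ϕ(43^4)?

3339294

φ(3418801) = 3418801 · (1 − 1/43)
       = 3418801 · 42/43 = 3339294.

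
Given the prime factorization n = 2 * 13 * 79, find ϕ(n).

φ(2) = 2 − 1 = 1.
φ(13) = 13 − 1 = 12.
φ(79) = 79 − 1 = 78.
Multiply: 1 · 12 · 78 = 936.

936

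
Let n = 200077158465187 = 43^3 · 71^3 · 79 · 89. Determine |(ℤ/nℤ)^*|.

188095416949440

φ(200077158465187) = 200077158465187 · (1 − 1/43) · (1 − 1/71) · (1 − 1/79) · (1 − 1/89)
       = 200077158465187 · 20180160/21465643 = 188095416949440.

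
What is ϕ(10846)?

4480

Prime factorization: 10846 = 2 · 11 · 17 · 29.
φ(2) = 2 − 1 = 1.
φ(11) = 11 − 1 = 10.
φ(17) = 17 − 1 = 16.
φ(29) = 29 − 1 = 28.
φ(10846) = 1 × 10 × 16 × 28 = 4480.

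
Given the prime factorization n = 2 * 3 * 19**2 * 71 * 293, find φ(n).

13980960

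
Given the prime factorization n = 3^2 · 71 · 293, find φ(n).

φ(3^2) = 3^2 − 3^1 = 9 − 3 = 6.
φ(71) = 71 − 1 = 70.
φ(293) = 293 − 1 = 292.
Since φ is multiplicative, φ(187227) = 6 · 70 · 292 = 122640.

122640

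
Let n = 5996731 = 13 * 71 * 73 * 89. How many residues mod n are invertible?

5322240

φ(13) = 13 − 1 = 12.
φ(71) = 71 − 1 = 70.
φ(73) = 73 − 1 = 72.
φ(89) = 89 − 1 = 88.
φ(5996731) = 12 × 70 × 72 × 88 = 5322240.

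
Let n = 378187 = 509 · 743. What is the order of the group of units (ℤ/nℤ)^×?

φ(509) = 509 − 1 = 508.
φ(743) = 743 − 1 = 742.
Since φ is multiplicative, φ(378187) = 508 · 742 = 376936.

376936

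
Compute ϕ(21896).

8448

21896 = 2^3 × 7 × 17 × 23.
φ(21896) = 21896 · (1 − 1/2) · (1 − 1/7) · (1 − 1/17) · (1 − 1/23)
       = 21896 · 2112/5474 = 8448.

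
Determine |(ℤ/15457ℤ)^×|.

13440

Prime factorization: 15457 = 13 × 29 × 41.
φ(13) = 13 − 1 = 12.
φ(29) = 29 − 1 = 28.
φ(41) = 41 − 1 = 40.
Multiply: 12 · 28 · 40 = 13440.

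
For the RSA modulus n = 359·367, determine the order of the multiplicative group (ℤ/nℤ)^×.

131028

For distinct primes, φ(pq) = (p−1)(q−1) = 358 × 366 = 131028.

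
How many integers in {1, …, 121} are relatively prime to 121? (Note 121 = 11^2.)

110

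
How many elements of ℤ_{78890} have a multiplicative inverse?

First factor: 78890 = 2 · 5 · 7^3 · 23.
φ(78890) = 78890 · (1 − 1/2) · (1 − 1/5) · (1 − 1/7) · (1 − 1/23)
       = 78890 · 528/1610 = 25872.

25872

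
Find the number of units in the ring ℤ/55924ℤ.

24000

First factor: 55924 = 2^2 × 11 × 31 × 41.
φ(2^2) = 2^1·(2−1) = 2·1 = 2.
φ(11) = 11 − 1 = 10.
φ(31) = 31 − 1 = 30.
φ(41) = 41 − 1 = 40.
Multiply: 2 · 10 · 30 · 40 = 24000.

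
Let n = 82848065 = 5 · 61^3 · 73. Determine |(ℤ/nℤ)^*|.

64298880

φ(82848065) = 82848065 · (1 − 1/5) · (1 − 1/61) · (1 − 1/73)
       = 82848065 · 17280/22265 = 64298880.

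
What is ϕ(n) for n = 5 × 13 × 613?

φ(39845) = 39845 · (1 − 1/5) · (1 − 1/13) · (1 − 1/613)
       = 39845 · 29376/39845 = 29376.

29376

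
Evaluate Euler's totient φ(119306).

49280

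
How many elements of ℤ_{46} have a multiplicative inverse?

22

Prime factorization: 46 = 2 * 23.
φ(46) = 46 · (1 − 1/2) · (1 − 1/23)
       = 46 · 22/46 = 22.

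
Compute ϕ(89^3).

697048

φ(704969) = 704969 · (1 − 1/89)
       = 704969 · 88/89 = 697048.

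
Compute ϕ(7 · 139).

828

φ(973) = 973 · (1 − 1/7) · (1 − 1/139)
       = 973 · 828/973 = 828.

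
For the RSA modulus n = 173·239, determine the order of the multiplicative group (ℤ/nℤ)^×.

40936

φ(n) = (p − 1)(q − 1) = (173−1)(239−1) = 172·238 = 40936.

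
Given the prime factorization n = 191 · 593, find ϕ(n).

φ(191) = 191 − 1 = 190.
φ(593) = 593 − 1 = 592.
φ(113263) = 190 × 592 = 112480.

112480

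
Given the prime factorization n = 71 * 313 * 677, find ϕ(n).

14763840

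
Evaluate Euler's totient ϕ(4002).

Prime factorization: 4002 = 2 · 3 · 23 · 29.
φ(2) = 2 − 1 = 1.
φ(3) = 3 − 1 = 2.
φ(23) = 23 − 1 = 22.
φ(29) = 29 − 1 = 28.
Since φ is multiplicative, φ(4002) = 1 · 2 · 22 · 28 = 1232.

1232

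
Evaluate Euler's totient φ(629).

First factor: 629 = 17 * 37.
φ(629) = 629 · (1 − 1/17) · (1 − 1/37)
       = 629 · 576/629 = 576.

576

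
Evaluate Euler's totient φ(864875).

First factor: 864875 = 5^3 · 11 · 17 · 37.
φ(864875) = 864875 · (1 − 1/5) · (1 − 1/11) · (1 − 1/17) · (1 − 1/37)
       = 864875 · 23040/34595 = 576000.

576000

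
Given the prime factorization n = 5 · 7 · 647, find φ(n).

15504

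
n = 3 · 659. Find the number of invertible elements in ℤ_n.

1316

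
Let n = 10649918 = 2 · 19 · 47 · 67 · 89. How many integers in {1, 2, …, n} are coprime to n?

φ(10649918) = 10649918 · (1 − 1/2) · (1 − 1/19) · (1 − 1/47) · (1 − 1/67) · (1 − 1/89)
       = 10649918 · 4809024/10649918 = 4809024.

4809024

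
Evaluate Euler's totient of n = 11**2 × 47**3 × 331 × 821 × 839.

2534650267512000

φ(11^2) = 11^1·(11−1) = 11·10 = 110.
φ(47^3) = 47^2·(47−1) = 2209·46 = 101614.
φ(331) = 331 − 1 = 330.
φ(821) = 821 − 1 = 820.
φ(839) = 839 − 1 = 838.
Since φ is multiplicative, φ(2864257479486887) = 110 · 101614 · 330 · 820 · 838 = 2534650267512000.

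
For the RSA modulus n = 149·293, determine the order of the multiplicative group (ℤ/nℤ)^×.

43216

φ(43657) = 43657 · (1 − 1/149) · (1 − 1/293)
       = 43657 · 43216/43657 = 43216.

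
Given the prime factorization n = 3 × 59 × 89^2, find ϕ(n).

φ(1402017) = 1402017 · (1 − 1/3) · (1 − 1/59) · (1 − 1/89)
       = 1402017 · 10208/15753 = 908512.

908512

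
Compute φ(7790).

Prime factorization: 7790 = 2 * 5 * 19 * 41.
φ(7790) = 7790 · (1 − 1/2) · (1 − 1/5) · (1 − 1/19) · (1 − 1/41)
       = 7790 · 2880/7790 = 2880.

2880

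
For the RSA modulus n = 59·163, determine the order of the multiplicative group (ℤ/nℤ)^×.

φ(pq) = (p−1)(q−1) = 58 · 162 = 9396.

9396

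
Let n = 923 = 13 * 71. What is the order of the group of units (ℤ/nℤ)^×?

840

φ(13) = 13 − 1 = 12.
φ(71) = 71 − 1 = 70.
Since φ is multiplicative, φ(923) = 12 · 70 = 840.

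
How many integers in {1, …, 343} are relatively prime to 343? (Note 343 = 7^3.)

294

φ(7^3) = 7^3 − 7^2 = 343 − 49 = 294.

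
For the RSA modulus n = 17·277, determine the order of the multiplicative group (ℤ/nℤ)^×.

4416

φ(pq) = (p−1)(q−1) = 16 · 276 = 4416.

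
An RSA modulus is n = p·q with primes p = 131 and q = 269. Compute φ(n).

34840

For distinct primes, φ(pq) = (p−1)(q−1) = 130 × 268 = 34840.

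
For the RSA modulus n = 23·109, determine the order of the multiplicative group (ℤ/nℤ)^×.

φ(n) = (p − 1)(q − 1) = (23−1)(109−1) = 22·108 = 2376.

2376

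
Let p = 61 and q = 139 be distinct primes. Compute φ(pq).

φ(pq) = (p−1)(q−1) = 60 · 138 = 8280.

8280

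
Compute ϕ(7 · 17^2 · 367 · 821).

489795840

φ(7) = 7 − 1 = 6.
φ(17^2) = 17^2 − 17^1 = 289 − 17 = 272.
φ(367) = 367 − 1 = 366.
φ(821) = 821 − 1 = 820.
Since φ is multiplicative, φ(609544061) = 6 · 272 · 366 · 820 = 489795840.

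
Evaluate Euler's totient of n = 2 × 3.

2

φ(2) = 2 − 1 = 1.
φ(3) = 3 − 1 = 2.
Since φ is multiplicative, φ(6) = 1 · 2 = 2.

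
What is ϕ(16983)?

10368

16983 = 3^3 · 17 · 37.
φ(3^3) = 3^2·(3−1) = 9·2 = 18.
φ(17) = 17 − 1 = 16.
φ(37) = 37 − 1 = 36.
Since φ is multiplicative, φ(16983) = 18 · 16 · 36 = 10368.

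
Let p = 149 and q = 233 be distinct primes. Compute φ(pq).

φ(pq) = (p−1)(q−1) = 148 · 232 = 34336.

34336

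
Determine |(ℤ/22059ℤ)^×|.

First factor: 22059 = 3^3 · 19 · 43.
φ(3^3) = 3^3 − 3^2 = 27 − 9 = 18.
φ(19) = 19 − 1 = 18.
φ(43) = 43 − 1 = 42.
Multiply: 18 · 18 · 42 = 13608.

13608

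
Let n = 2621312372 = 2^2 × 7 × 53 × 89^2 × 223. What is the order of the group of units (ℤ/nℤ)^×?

φ(2621312372) = 2621312372 · (1 − 1/2) · (1 − 1/7) · (1 − 1/53) · (1 − 1/89) · (1 − 1/223)
       = 2621312372 · 6095232/14726474 = 1084951296.

1084951296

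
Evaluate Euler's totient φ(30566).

13440

Prime factorization: 30566 = 2 · 17 · 29 · 31.
φ(2) = 2 − 1 = 1.
φ(17) = 17 − 1 = 16.
φ(29) = 29 − 1 = 28.
φ(31) = 31 − 1 = 30.
Multiply: 1 · 16 · 28 · 30 = 13440.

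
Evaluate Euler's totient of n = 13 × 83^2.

φ(89557) = 89557 · (1 − 1/13) · (1 − 1/83)
       = 89557 · 984/1079 = 81672.

81672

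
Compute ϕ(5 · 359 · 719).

φ(5) = 5 − 1 = 4.
φ(359) = 359 − 1 = 358.
φ(719) = 719 − 1 = 718.
Since φ is multiplicative, φ(1290605) = 4 · 358 · 718 = 1028176.

1028176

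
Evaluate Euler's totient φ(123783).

72600

123783 = 3 * 11^3 * 31.
φ(3) = 3 − 1 = 2.
φ(11^3) = 11^3 − 11^2 = 1331 − 121 = 1210.
φ(31) = 31 − 1 = 30.
Since φ is multiplicative, φ(123783) = 2 · 1210 · 30 = 72600.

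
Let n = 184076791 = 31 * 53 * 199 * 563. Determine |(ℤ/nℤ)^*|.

φ(184076791) = 184076791 · (1 − 1/31) · (1 − 1/53) · (1 − 1/199) · (1 − 1/563)
       = 184076791 · 173590560/184076791 = 173590560.

173590560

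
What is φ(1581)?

960

1581 = 3 · 17 · 31.
φ(1581) = 1581 · (1 − 1/3) · (1 − 1/17) · (1 − 1/31)
       = 1581 · 960/1581 = 960.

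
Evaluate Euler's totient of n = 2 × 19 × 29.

504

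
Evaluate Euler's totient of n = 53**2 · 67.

φ(53^2) = 53^1·(53−1) = 53·52 = 2756.
φ(67) = 67 − 1 = 66.
Multiply: 2756 · 66 = 181896.

181896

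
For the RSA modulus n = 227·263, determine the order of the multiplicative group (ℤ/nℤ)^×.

φ(n) = (p − 1)(q − 1) = (227−1)(263−1) = 226·262 = 59212.

59212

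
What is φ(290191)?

237600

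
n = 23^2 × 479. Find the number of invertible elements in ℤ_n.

241868

φ(253391) = 253391 · (1 − 1/23) · (1 − 1/479)
       = 253391 · 10516/11017 = 241868.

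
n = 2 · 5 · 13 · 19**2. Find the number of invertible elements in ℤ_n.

φ(2) = 2 − 1 = 1.
φ(5) = 5 − 1 = 4.
φ(13) = 13 − 1 = 12.
φ(19^2) = 19^1·(19−1) = 19·18 = 342.
Since φ is multiplicative, φ(46930) = 1 · 4 · 12 · 342 = 16416.

16416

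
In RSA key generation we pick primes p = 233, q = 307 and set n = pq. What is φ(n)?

φ(pq) = (p−1)(q−1) = 232 · 306 = 70992.

70992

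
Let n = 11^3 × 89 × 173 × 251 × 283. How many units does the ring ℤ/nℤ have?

1291176480000

φ(1455708179431) = 1455708179431 · (1 − 1/11) · (1 − 1/89) · (1 − 1/173) · (1 − 1/251) · (1 − 1/283)
       = 1455708179431 · 10670880000/12030646111 = 1291176480000.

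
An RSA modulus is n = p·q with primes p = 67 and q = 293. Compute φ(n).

19272

φ(n) = (p − 1)(q − 1) = (67−1)(293−1) = 66·292 = 19272.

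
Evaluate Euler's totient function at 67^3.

296274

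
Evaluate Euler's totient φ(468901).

468901 = 19 × 23 × 29 × 37.
φ(19) = 19 − 1 = 18.
φ(23) = 23 − 1 = 22.
φ(29) = 29 − 1 = 28.
φ(37) = 37 − 1 = 36.
φ(468901) = 18 × 22 × 28 × 36 = 399168.

399168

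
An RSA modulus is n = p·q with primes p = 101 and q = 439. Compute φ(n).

φ(pq) = (p−1)(q−1) = 100 · 438 = 43800.

43800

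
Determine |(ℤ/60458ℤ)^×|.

Factor 60458: 60458 = 2 * 19 * 37 * 43.
φ(60458) = 60458 · (1 − 1/2) · (1 − 1/19) · (1 − 1/37) · (1 − 1/43)
       = 60458 · 27216/60458 = 27216.

27216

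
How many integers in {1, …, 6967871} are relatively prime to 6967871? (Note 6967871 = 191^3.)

6931390

φ(6967871) = 6967871 · (1 − 1/191)
       = 6967871 · 190/191 = 6931390.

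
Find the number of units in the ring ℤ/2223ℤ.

1296

Factor 2223: 2223 = 3^2 × 13 × 19.
φ(3^2) = 3^2 − 3^1 = 9 − 3 = 6.
φ(13) = 13 − 1 = 12.
φ(19) = 19 − 1 = 18.
Multiply: 6 · 12 · 18 = 1296.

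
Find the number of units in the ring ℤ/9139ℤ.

Prime factorization: 9139 = 13 * 19 * 37.
φ(13) = 13 − 1 = 12.
φ(19) = 19 − 1 = 18.
φ(37) = 37 − 1 = 36.
φ(9139) = 12 × 18 × 36 = 7776.

7776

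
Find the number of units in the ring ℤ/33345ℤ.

15552

Factor 33345: 33345 = 3**3 × 5 × 13 × 19.
φ(33345) = 33345 · (1 − 1/3) · (1 − 1/5) · (1 − 1/13) · (1 − 1/19)
       = 33345 · 1728/3705 = 15552.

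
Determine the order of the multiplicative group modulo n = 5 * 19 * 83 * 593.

φ(4675805) = 4675805 · (1 − 1/5) · (1 − 1/19) · (1 − 1/83) · (1 − 1/593)
       = 4675805 · 3495168/4675805 = 3495168.

3495168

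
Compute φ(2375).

1800

Prime factorization: 2375 = 5^3 * 19.
φ(5^3) = 5^2·(5−1) = 25·4 = 100.
φ(19) = 19 − 1 = 18.
Since φ is multiplicative, φ(2375) = 100 · 18 = 1800.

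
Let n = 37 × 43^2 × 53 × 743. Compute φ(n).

2508577344

φ(37) = 37 − 1 = 36.
φ(43^2) = 43^2 − 43^1 = 1849 − 43 = 1806.
φ(53) = 53 − 1 = 52.
φ(743) = 743 − 1 = 742.
Multiply: 36 · 1806 · 52 · 742 = 2508577344.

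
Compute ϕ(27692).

First factor: 27692 = 2^2 × 7 × 23 × 43.
φ(2^2) = 2^1·(2−1) = 2·1 = 2.
φ(7) = 7 − 1 = 6.
φ(23) = 23 − 1 = 22.
φ(43) = 43 − 1 = 42.
Multiply: 2 · 6 · 22 · 42 = 11088.

11088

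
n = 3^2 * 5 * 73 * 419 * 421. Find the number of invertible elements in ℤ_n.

303367680

φ(3^2) = 3^2 − 3^1 = 9 − 3 = 6.
φ(5) = 5 − 1 = 4.
φ(73) = 73 − 1 = 72.
φ(419) = 419 − 1 = 418.
φ(421) = 421 − 1 = 420.
Multiply: 6 · 4 · 72 · 418 · 420 = 303367680.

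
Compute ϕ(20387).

18144

Prime factorization: 20387 = 19 * 29 * 37.
φ(20387) = 20387 · (1 − 1/19) · (1 − 1/29) · (1 − 1/37)
       = 20387 · 18144/20387 = 18144.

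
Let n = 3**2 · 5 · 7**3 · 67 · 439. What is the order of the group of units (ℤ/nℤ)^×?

203974848

φ(3^2) = 3^1·(3−1) = 3·2 = 6.
φ(5) = 5 − 1 = 4.
φ(7^3) = 7^2·(7−1) = 49·6 = 294.
φ(67) = 67 − 1 = 66.
φ(439) = 439 − 1 = 438.
Since φ is multiplicative, φ(453989655) = 6 · 4 · 294 · 66 · 438 = 203974848.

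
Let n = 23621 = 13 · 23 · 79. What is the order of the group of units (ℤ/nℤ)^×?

φ(13) = 13 − 1 = 12.
φ(23) = 23 − 1 = 22.
φ(79) = 79 − 1 = 78.
φ(23621) = 12 × 22 × 78 = 20592.

20592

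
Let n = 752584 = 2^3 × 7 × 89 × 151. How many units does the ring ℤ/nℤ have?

316800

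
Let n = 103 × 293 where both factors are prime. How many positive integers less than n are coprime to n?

29784

φ(30179) = 30179 · (1 − 1/103) · (1 − 1/293)
       = 30179 · 29784/30179 = 29784.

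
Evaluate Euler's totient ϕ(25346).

11088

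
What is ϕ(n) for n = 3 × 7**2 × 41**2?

φ(247107) = 247107 · (1 − 1/3) · (1 − 1/7) · (1 − 1/41)
       = 247107 · 480/861 = 137760.

137760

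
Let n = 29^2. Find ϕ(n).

φ(841) = 841 · (1 − 1/29)
       = 841 · 28/29 = 812.

812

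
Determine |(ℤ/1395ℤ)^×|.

First factor: 1395 = 3^2 · 5 · 31.
φ(3^2) = 3^2 − 3^1 = 9 − 3 = 6.
φ(5) = 5 − 1 = 4.
φ(31) = 31 − 1 = 30.
φ(1395) = 6 × 4 × 30 = 720.

720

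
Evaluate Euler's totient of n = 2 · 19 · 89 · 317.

500544

φ(2) = 2 − 1 = 1.
φ(19) = 19 − 1 = 18.
φ(89) = 89 − 1 = 88.
φ(317) = 317 − 1 = 316.
Multiply: 1 · 18 · 88 · 316 = 500544.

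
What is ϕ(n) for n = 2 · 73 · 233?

16704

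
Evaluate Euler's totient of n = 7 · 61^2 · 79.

φ(2057713) = 2057713 · (1 − 1/7) · (1 − 1/61) · (1 − 1/79)
       = 2057713 · 28080/33733 = 1712880.

1712880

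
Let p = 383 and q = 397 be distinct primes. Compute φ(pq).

151272

φ(152051) = 152051 · (1 − 1/383) · (1 − 1/397)
       = 152051 · 151272/152051 = 151272.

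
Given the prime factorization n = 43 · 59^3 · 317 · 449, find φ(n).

1200456434688

φ(43) = 43 − 1 = 42.
φ(59^3) = 59^2·(59−1) = 3481·58 = 201898.
φ(317) = 317 − 1 = 316.
φ(449) = 449 − 1 = 448.
φ(1256984995901) = 42 × 201898 × 316 × 448 = 1200456434688.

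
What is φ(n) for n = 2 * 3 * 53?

104

φ(318) = 318 · (1 − 1/2) · (1 − 1/3) · (1 − 1/53)
       = 318 · 104/318 = 104.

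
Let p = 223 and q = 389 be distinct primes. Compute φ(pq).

86136

φ(223) = 223 − 1 = 222.
φ(389) = 389 − 1 = 388.
Since φ is multiplicative, φ(86747) = 222 · 388 = 86136.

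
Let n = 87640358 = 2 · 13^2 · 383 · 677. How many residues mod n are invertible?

φ(2) = 2 − 1 = 1.
φ(13^2) = 13^2 − 13^1 = 169 − 13 = 156.
φ(383) = 383 − 1 = 382.
φ(677) = 677 − 1 = 676.
φ(87640358) = 1 × 156 × 382 × 676 = 40284192.

40284192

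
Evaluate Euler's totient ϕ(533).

533 = 13 · 41.
φ(13) = 13 − 1 = 12.
φ(41) = 41 − 1 = 40.
Multiply: 12 · 40 = 480.

480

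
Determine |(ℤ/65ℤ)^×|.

Factor 65: 65 = 5 × 13.
φ(5) = 5 − 1 = 4.
φ(13) = 13 − 1 = 12.
Since φ is multiplicative, φ(65) = 4 · 12 = 48.

48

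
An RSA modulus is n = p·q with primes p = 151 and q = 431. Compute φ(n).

For distinct primes, φ(pq) = (p−1)(q−1) = 150 × 430 = 64500.

64500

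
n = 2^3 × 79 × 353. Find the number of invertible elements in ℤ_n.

109824

φ(2^3) = 2^2·(2−1) = 4·1 = 4.
φ(79) = 79 − 1 = 78.
φ(353) = 353 − 1 = 352.
Multiply: 4 · 78 · 352 = 109824.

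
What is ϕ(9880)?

Factor 9880: 9880 = 2**3 · 5 · 13 · 19.
φ(9880) = 9880 · (1 − 1/2) · (1 − 1/5) · (1 − 1/13) · (1 − 1/19)
       = 9880 · 864/2470 = 3456.

3456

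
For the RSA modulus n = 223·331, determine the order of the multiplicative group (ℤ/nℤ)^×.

73260

φ(73813) = 73813 · (1 − 1/223) · (1 − 1/331)
       = 73813 · 73260/73813 = 73260.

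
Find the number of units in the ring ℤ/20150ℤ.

20150 = 2 · 5^2 · 13 · 31.
φ(20150) = 20150 · (1 − 1/2) · (1 − 1/5) · (1 − 1/13) · (1 − 1/31)
       = 20150 · 1440/4030 = 7200.

7200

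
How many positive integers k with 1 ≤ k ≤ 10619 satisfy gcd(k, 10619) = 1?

8640

Prime factorization: 10619 = 7 × 37 × 41.
φ(10619) = 10619 · (1 − 1/7) · (1 − 1/37) · (1 − 1/41)
       = 10619 · 8640/10619 = 8640.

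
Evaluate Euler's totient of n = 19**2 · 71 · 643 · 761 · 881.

φ(19^2) = 19^2 − 19^1 = 361 − 19 = 342.
φ(71) = 71 − 1 = 70.
φ(643) = 643 − 1 = 642.
φ(761) = 761 − 1 = 760.
φ(881) = 881 − 1 = 880.
Multiply: 342 · 70 · 642 · 760 · 880 = 10279108224000.

10279108224000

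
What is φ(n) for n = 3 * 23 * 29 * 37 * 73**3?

φ(28801651629) = 28801651629 · (1 − 1/3) · (1 − 1/23) · (1 − 1/29) · (1 − 1/37) · (1 − 1/73)
       = 28801651629 · 3193344/5404701 = 17017330176.

17017330176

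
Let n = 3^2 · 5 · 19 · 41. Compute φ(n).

17280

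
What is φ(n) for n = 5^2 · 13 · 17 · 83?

φ(5^2) = 5^2 − 5^1 = 25 − 5 = 20.
φ(13) = 13 − 1 = 12.
φ(17) = 17 − 1 = 16.
φ(83) = 83 − 1 = 82.
Multiply: 20 · 12 · 16 · 82 = 314880.

314880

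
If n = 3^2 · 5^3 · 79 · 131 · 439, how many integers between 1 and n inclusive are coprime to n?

φ(3^2) = 3^2 − 3^1 = 9 − 3 = 6.
φ(5^3) = 5^3 − 5^2 = 125 − 25 = 100.
φ(79) = 79 − 1 = 78.
φ(131) = 131 − 1 = 130.
φ(439) = 439 − 1 = 438.
φ(5111112375) = 6 × 100 × 78 × 130 × 438 = 2664792000.

2664792000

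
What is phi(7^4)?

φ(7^4) = 7^3·(7−1) = 343·6 = 2058.

2058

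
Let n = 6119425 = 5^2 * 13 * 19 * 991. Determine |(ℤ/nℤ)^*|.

4276800

φ(6119425) = 6119425 · (1 − 1/5) · (1 − 1/13) · (1 − 1/19) · (1 − 1/991)
       = 6119425 · 855360/1223885 = 4276800.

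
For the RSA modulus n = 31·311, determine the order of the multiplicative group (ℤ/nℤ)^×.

9300

For distinct primes, φ(pq) = (p−1)(q−1) = 30 × 310 = 9300.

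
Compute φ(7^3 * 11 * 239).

φ(901747) = 901747 · (1 − 1/7) · (1 − 1/11) · (1 − 1/239)
       = 901747 · 14280/18403 = 699720.

699720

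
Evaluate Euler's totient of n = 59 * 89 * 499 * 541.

1372567680

φ(59) = 59 − 1 = 58.
φ(89) = 89 − 1 = 88.
φ(499) = 499 − 1 = 498.
φ(541) = 541 − 1 = 540.
Multiply: 58 · 88 · 498 · 540 = 1372567680.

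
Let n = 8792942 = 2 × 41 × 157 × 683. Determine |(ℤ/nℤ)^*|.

4255680

φ(2) = 2 − 1 = 1.
φ(41) = 41 − 1 = 40.
φ(157) = 157 − 1 = 156.
φ(683) = 683 − 1 = 682.
Since φ is multiplicative, φ(8792942) = 1 · 40 · 156 · 682 = 4255680.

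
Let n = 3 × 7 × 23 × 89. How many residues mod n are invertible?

φ(42987) = 42987 · (1 − 1/3) · (1 − 1/7) · (1 − 1/23) · (1 − 1/89)
       = 42987 · 23232/42987 = 23232.

23232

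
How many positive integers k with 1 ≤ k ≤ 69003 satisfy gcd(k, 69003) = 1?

69003 = 3^2 × 11 × 17 × 41.
φ(69003) = 69003 · (1 − 1/3) · (1 − 1/11) · (1 − 1/17) · (1 − 1/41)
       = 69003 · 12800/23001 = 38400.

38400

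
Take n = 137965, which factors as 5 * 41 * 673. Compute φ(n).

107520

φ(137965) = 137965 · (1 − 1/5) · (1 − 1/41) · (1 − 1/673)
       = 137965 · 107520/137965 = 107520.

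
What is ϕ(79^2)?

φ(79^2) = 79^2 − 79^1 = 6241 − 79 = 6162.

6162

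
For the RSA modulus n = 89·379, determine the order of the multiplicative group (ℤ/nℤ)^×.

33264

For distinct primes, φ(pq) = (p−1)(q−1) = 88 × 378 = 33264.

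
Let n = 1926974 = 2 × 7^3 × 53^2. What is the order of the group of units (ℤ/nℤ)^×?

φ(1926974) = 1926974 · (1 − 1/2) · (1 − 1/7) · (1 − 1/53)
       = 1926974 · 312/742 = 810264.

810264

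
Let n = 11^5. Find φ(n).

146410

φ(161051) = 161051 · (1 − 1/11)
       = 161051 · 10/11 = 146410.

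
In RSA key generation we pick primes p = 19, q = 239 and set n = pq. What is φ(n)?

4284

φ(19) = 19 − 1 = 18.
φ(239) = 239 − 1 = 238.
Multiply: 18 · 238 = 4284.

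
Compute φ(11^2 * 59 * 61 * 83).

φ(36144757) = 36144757 · (1 − 1/11) · (1 − 1/59) · (1 − 1/61) · (1 − 1/83)
       = 36144757 · 2853600/3285887 = 31389600.

31389600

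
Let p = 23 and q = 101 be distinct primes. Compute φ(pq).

2200

For distinct primes, φ(pq) = (p−1)(q−1) = 22 × 100 = 2200.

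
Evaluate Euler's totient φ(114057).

Factor 114057: 114057 = 3^2 × 19 × 23 × 29.
φ(114057) = 114057 · (1 − 1/3) · (1 − 1/19) · (1 − 1/23) · (1 − 1/29)
       = 114057 · 22176/38019 = 66528.

66528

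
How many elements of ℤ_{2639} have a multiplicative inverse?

2016

Prime factorization: 2639 = 7 * 13 * 29.
φ(7) = 7 − 1 = 6.
φ(13) = 13 − 1 = 12.
φ(29) = 29 − 1 = 28.
φ(2639) = 6 × 12 × 28 = 2016.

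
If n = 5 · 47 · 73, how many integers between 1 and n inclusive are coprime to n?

13248

φ(17155) = 17155 · (1 − 1/5) · (1 − 1/47) · (1 − 1/73)
       = 17155 · 13248/17155 = 13248.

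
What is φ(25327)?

22680

Factor 25327: 25327 = 19 × 31 × 43.
φ(19) = 19 − 1 = 18.
φ(31) = 31 − 1 = 30.
φ(43) = 43 − 1 = 42.
φ(25327) = 18 × 30 × 42 = 22680.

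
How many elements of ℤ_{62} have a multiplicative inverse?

30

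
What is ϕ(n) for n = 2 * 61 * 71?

4200

φ(2) = 2 − 1 = 1.
φ(61) = 61 − 1 = 60.
φ(71) = 71 − 1 = 70.
φ(8662) = 1 × 60 × 70 = 4200.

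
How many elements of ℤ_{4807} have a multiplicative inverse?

3960

Prime factorization: 4807 = 11 × 19 × 23.
φ(4807) = 4807 · (1 − 1/11) · (1 − 1/19) · (1 − 1/23)
       = 4807 · 3960/4807 = 3960.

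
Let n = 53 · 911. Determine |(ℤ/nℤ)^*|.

φ(53) = 53 − 1 = 52.
φ(911) = 911 − 1 = 910.
Since φ is multiplicative, φ(48283) = 52 · 910 = 47320.

47320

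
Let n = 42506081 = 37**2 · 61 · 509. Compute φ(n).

φ(42506081) = 42506081 · (1 − 1/37) · (1 − 1/61) · (1 − 1/509)
       = 42506081 · 1097280/1148813 = 40599360.

40599360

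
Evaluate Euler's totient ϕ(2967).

Prime factorization: 2967 = 3 * 23 * 43.
φ(3) = 3 − 1 = 2.
φ(23) = 23 − 1 = 22.
φ(43) = 43 − 1 = 42.
Multiply: 2 · 22 · 42 = 1848.

1848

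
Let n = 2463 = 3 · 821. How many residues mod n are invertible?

1640

φ(2463) = 2463 · (1 − 1/3) · (1 − 1/821)
       = 2463 · 1640/2463 = 1640.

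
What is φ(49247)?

43560

First factor: 49247 = 11^3 · 37.
φ(11^3) = 11^3 − 11^2 = 1331 − 121 = 1210.
φ(37) = 37 − 1 = 36.
φ(49247) = 1210 × 36 = 43560.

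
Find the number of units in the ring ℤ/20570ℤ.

First factor: 20570 = 2 · 5 · 11^2 · 17.
φ(20570) = 20570 · (1 − 1/2) · (1 − 1/5) · (1 − 1/11) · (1 − 1/17)
       = 20570 · 640/1870 = 7040.

7040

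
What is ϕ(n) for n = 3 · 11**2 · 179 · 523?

φ(3) = 3 − 1 = 2.
φ(11^2) = 11^1·(11−1) = 11·10 = 110.
φ(179) = 179 − 1 = 178.
φ(523) = 523 − 1 = 522.
φ(33982971) = 2 × 110 × 178 × 522 = 20441520.

20441520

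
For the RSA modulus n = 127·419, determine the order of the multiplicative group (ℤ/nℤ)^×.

52668

φ(127) = 127 − 1 = 126.
φ(419) = 419 − 1 = 418.
Since φ is multiplicative, φ(53213) = 126 · 418 = 52668.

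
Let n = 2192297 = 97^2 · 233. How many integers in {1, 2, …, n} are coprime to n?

2160384

φ(97^2) = 97^1·(97−1) = 97·96 = 9312.
φ(233) = 233 − 1 = 232.
Multiply: 9312 · 232 = 2160384.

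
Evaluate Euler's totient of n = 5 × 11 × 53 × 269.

557440

φ(5) = 5 − 1 = 4.
φ(11) = 11 − 1 = 10.
φ(53) = 53 − 1 = 52.
φ(269) = 269 − 1 = 268.
Multiply: 4 · 10 · 52 · 268 = 557440.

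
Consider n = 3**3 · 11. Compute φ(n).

180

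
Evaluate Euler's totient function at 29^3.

φ(24389) = 24389 · (1 − 1/29)
       = 24389 · 28/29 = 23548.

23548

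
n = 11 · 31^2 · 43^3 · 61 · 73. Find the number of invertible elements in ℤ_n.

3119987808000

φ(11) = 11 − 1 = 10.
φ(31^2) = 31^1·(31−1) = 31·30 = 930.
φ(43^3) = 43^2·(43−1) = 1849·42 = 77658.
φ(61) = 61 − 1 = 60.
φ(73) = 73 − 1 = 72.
φ(3742606217141) = 10 × 930 × 77658 × 60 × 72 = 3119987808000.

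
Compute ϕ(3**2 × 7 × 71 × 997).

φ(3^2) = 3^2 − 3^1 = 9 − 3 = 6.
φ(7) = 7 − 1 = 6.
φ(71) = 71 − 1 = 70.
φ(997) = 997 − 1 = 996.
Since φ is multiplicative, φ(4459581) = 6 · 6 · 70 · 996 = 2509920.

2509920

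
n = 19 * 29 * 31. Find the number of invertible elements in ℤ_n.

15120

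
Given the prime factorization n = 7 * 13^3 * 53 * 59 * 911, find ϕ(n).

φ(7) = 7 − 1 = 6.
φ(13^3) = 13^3 − 13^2 = 2197 − 169 = 2028.
φ(53) = 53 − 1 = 52.
φ(59) = 59 − 1 = 58.
φ(911) = 911 − 1 = 910.
φ(43810111163) = 6 × 2028 × 52 × 58 × 910 = 33395806080.

33395806080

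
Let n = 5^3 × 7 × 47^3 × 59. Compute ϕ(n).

3536167200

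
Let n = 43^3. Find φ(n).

77658

φ(43^3) = 43^3 − 43^2 = 79507 − 1849 = 77658.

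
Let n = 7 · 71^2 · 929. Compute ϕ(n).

27672960

φ(7) = 7 − 1 = 6.
φ(71^2) = 71^1·(71−1) = 71·70 = 4970.
φ(929) = 929 − 1 = 928.
Since φ is multiplicative, φ(32781623) = 6 · 4970 · 928 = 27672960.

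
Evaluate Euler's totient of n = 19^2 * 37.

φ(13357) = 13357 · (1 − 1/19) · (1 − 1/37)
       = 13357 · 648/703 = 12312.

12312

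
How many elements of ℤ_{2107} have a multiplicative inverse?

1764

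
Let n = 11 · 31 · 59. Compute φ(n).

φ(11) = 11 − 1 = 10.
φ(31) = 31 − 1 = 30.
φ(59) = 59 − 1 = 58.
φ(20119) = 10 × 30 × 58 = 17400.

17400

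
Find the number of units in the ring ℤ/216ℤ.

72

First factor: 216 = 2^3 * 3^3.
φ(2^3) = 2^3 − 2^2 = 8 − 4 = 4.
φ(3^3) = 3^3 − 3^2 = 27 − 9 = 18.
Multiply: 4 · 18 = 72.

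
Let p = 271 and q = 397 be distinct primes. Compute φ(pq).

106920

For distinct primes, φ(pq) = (p−1)(q−1) = 270 × 396 = 106920.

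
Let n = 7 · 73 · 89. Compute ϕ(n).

38016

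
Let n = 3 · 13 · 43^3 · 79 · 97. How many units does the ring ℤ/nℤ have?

φ(23761223499) = 23761223499 · (1 − 1/3) · (1 − 1/13) · (1 − 1/43) · (1 − 1/79) · (1 − 1/97)
       = 23761223499 · 7547904/12850851 = 13956074496.

13956074496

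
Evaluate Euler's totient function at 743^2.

φ(552049) = 552049 · (1 − 1/743)
       = 552049 · 742/743 = 551306.

551306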